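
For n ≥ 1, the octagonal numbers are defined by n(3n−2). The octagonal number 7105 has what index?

49

Set n(3n−2) = 7105, giving 3n² − 2n − 7105 = 0.
The discriminant is 4 + 12·7105 = 85264, and √85264 = 292.
So n = (2 + 292) / 6 = 294/6 = 49.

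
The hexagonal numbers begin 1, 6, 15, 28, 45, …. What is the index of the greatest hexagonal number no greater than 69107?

186

Solve n(2n−1) ≤ 69107 for integer n.
n = 186 gives 69006 ≤ 69107, while n = 187 gives 69751 > 69107; so the answer is index 186.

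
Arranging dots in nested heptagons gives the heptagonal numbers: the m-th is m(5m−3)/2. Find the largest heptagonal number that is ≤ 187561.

187279

Solve n(5n−3)/2 ≤ 187561 for integer n.
n = 274 gives 187279 ≤ 187561, while n = 275 gives 188650 > 187561; so the answer is 187279.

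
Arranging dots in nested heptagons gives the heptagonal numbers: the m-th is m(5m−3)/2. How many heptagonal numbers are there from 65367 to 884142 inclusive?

433

The n-th heptagonal number is n(5n−3)/2.
Smallest index with value ≥ 65367: n = 162 (giving 65367).
Largest index with value ≤ 884142: n = 594 (giving 881199).
Indices 162 through 594: 433 terms.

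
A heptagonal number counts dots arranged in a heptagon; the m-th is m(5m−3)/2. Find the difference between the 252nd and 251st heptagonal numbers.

Consecutive heptagonal numbers differ by 5n − 4: here 5·252 − 4 = 1256.

1256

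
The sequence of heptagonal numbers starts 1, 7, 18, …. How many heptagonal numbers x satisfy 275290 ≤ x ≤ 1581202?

The n-th heptagonal number is n(5n−3)/2.
Smallest index with value ≥ 275290: n = 333 (giving 276723).
Largest index with value ≤ 1581202: n = 795 (giving 1578870).
Indices 333 through 795: 463 terms.

463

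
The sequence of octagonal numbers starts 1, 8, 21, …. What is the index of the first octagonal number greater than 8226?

Solve n(3n−2) > 8226 for integer n.
The largest n with value ≤ 8226 is 52 (since 8008 ≤ 8226 < 8321), so the first above is n = 53, value 8321.

53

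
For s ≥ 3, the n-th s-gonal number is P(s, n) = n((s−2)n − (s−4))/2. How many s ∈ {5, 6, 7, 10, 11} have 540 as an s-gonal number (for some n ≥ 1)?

s = 5: P(5, 19) = 532 and P(5, 20) = 590; 540 is not s-gonal.
s = 6: P(6, 16) = 496 and P(6, 17) = 561; 540 is not s-gonal.
s = 7: P(7, 15) = 540. ✓
s = 10: P(10, 12) = 540. ✓
s = 11: P(11, 11) = 506 and P(11, 12) = 606; 540 is not s-gonal.
Hits: s ∈ {7, 10} → 2.

2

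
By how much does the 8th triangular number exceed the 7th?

Consecutive triangular numbers differ by n: T_{8} − T_{7} = 8.

8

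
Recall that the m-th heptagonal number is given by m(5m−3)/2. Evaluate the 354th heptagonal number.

312759

The 354th heptagonal number is n(5n−3)/2 with n = 354.
354·(5·354 − 3)/2 = 354·1767/2 = 312759.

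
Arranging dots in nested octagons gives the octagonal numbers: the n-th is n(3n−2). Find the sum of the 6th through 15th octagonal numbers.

Σ i(3i−2) = 3Σi² − 2Σi over i = 6..15.
Σi = 120 − 15 = 105 and Σi² = 1240 − 55 = 1185.
3·1185 − 2·105 = 3345.

3345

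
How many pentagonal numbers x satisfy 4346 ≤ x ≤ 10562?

The n-th pentagonal number is n(3n−1)/2.
Smallest index with value ≥ 4346: n = 54 (giving 4347).
Largest index with value ≤ 10562: n = 84 (giving 10542).
Indices 54 through 84: 31 terms.

31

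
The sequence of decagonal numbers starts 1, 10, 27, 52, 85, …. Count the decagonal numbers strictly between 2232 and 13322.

The n-th decagonal number is n(4n−3).
Smallest index with value > 2232: n = 25 (giving 2425).
Largest index with value < 13322: n = 58 (giving 13282).
Indices 25 through 58: 34 terms.

34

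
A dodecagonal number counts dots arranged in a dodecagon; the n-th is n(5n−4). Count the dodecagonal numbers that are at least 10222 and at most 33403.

37

The n-th dodecagonal number is n(5n−4).
Smallest index with value ≥ 10222: n = 46 (giving 10396).
Largest index with value ≤ 33403: n = 82 (giving 33292).
Indices 46 through 82: 37 terms.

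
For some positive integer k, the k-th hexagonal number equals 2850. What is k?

Set n(2n−1) = 2850, giving 2n² − n − 2850 = 0.
The discriminant is 1 + 8·2850 = 22801, and √22801 = 151.
So n = (1 + 151) / 4 = 152/4 = 38.
Check: 38·(2·38 − 1) = 2850. ✓

38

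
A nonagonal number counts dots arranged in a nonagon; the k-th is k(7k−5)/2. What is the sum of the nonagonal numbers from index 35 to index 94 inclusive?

926960

Σ i(7i−5)/2 = (7Σi² − 5Σi) / 2 over i = 35..94.
Σi = 4465 − 595 = 3870 and Σi² = 281295 − 13685 = 267610.
(7·267610 − 5·3870) / 2 = 1853920/2 = 926960.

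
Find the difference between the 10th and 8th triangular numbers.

10·11/2 = 55 and 8·9/2 = 36.
Difference: 55 − 36 = 19.

19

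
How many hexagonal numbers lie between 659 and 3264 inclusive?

22

The n-th hexagonal number is n(2n−1).
Smallest index with value ≥ 659: n = 19 (giving 703).
Largest index with value ≤ 3264: n = 40 (giving 3160).
Indices 19 through 40: 22 terms.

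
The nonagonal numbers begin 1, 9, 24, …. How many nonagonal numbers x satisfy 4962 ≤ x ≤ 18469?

The n-th nonagonal number is n(7n−5)/2.
Smallest index with value ≥ 4962: n = 39 (giving 5226).
Largest index with value ≤ 18469: n = 73 (giving 18469).
Indices 39 through 73: 35 terms.

35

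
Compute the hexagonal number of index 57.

6441

57·(2·57 − 1) = 57·113 = 6441.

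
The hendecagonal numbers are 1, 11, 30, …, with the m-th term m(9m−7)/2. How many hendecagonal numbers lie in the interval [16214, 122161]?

105

The n-th hendecagonal number is n(9n−7)/2.
Smallest index with value ≥ 16214: n = 61 (giving 16531).
Largest index with value ≤ 122161: n = 165 (giving 121935).
Indices 61 through 165: 105 terms.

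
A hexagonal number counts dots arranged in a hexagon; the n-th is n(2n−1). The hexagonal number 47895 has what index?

155

Set n(2n−1) = 47895, giving 2n² − n − 47895 = 0.
So n = (1 + 619) / 4 = 620/4 = 155.
Check: 155·(2·155 − 1) = 47895. ✓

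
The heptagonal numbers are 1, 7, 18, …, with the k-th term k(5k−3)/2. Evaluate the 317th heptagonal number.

250747

The 317th heptagonal number is n(5n−3)/2 with n = 317.
317·(5·317 − 3)/2 = 317·1582/2 = 317·791 = 250747.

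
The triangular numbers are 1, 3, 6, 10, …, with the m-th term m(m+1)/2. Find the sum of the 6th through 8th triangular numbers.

Σ i(i+1)/2 = (Σi² + Σi) / 2 over i = 6..8.
Σi = 36 − 15 = 21 and Σi² = 204 − 55 = 149.
(1·149 + 1·21) / 2 = 170/2 = 85.

85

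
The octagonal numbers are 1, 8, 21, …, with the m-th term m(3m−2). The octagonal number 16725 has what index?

75

Set n(3n−2) = 16725, giving 3n² − 2n − 16725 = 0.
So n = (2 + 448) / 6 = 450/6 = 75.
Check: 75·(3·75 − 2) = 16725. ✓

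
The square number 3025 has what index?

55

We need n² = 3025, so n = √3025 = 55.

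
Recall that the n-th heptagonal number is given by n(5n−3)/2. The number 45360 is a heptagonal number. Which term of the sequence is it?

135

Set n(5n−3)/2 = 45360, giving 5n² − 3n − 90720 = 0.
The discriminant is 9 + 40·45360 = 1814409, and √1814409 = 1347.
So n = (3 + 1347) / 10 = 1350/10 = 135.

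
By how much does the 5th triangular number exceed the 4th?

Consecutive triangular numbers differ by n: T_{5} − T_{4} = 5.

5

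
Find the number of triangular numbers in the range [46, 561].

24

The n-th triangular number is n(n+1)/2.
Smallest index with value ≥ 46: n = 10 (giving 55).
Largest index with value ≤ 561: n = 33 (giving 561).
Indices 10 through 33: 24 terms.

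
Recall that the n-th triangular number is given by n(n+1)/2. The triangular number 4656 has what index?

96

Set n(n+1)/2 = 4656, giving n² + n − 9312 = 0.
The discriminant is 1 + 8·4656 = 37249, and √37249 = 193.
So n = (-1 + 193) / 2 = 192/2 = 96.
Check: 96·97/2 = 4656. ✓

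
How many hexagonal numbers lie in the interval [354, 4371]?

34

The n-th hexagonal number is n(2n−1).
Smallest index with value ≥ 354: n = 14 (giving 378).
Largest index with value ≤ 4371: n = 47 (giving 4371).
Indices 14 through 47: 34 terms.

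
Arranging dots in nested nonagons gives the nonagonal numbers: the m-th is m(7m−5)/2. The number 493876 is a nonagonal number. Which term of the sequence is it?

376

Set n(7n−5)/2 = 493876, giving 7n² − 5n − 987752 = 0.
So n = (5 + 5259) / 14 = 5264/14 = 376.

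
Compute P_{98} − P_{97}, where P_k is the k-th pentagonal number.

Consecutive pentagonal numbers differ by 3n − 2: here 3·98 − 2 = 292.

292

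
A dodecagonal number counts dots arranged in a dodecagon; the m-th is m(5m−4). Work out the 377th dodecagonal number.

709137

377·(5·377 − 4) = 377·1881 = 709137.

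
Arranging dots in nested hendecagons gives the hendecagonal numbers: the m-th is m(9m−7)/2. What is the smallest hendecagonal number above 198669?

199606

Solve n(9n−7)/2 > 198669 for integer n.
The largest n with value ≤ 198669 is 210 (since 197715 ≤ 198669 < 199606), so the first above is n = 211, value 199606.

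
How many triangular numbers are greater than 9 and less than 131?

The n-th triangular number is n(n+1)/2.
Smallest index with value > 9: n = 4 (giving 10).
Largest index with value < 131: n = 15 (giving 120).
Indices 4 through 15: 12 terms.

12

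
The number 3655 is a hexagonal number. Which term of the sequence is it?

Set n(2n−1) = 3655, giving 2n² − n − 3655 = 0.
So n = (1 + 171) / 4 = 172/4 = 43.

43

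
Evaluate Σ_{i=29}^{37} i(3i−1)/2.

14643

Σ i(3i−1)/2 = (3Σi² − Σi) / 2 over i = 29..37.
Σi = 703 − 406 = 297 and Σi² = 17575 − 7714 = 9861.
(3·9861 − 1·297) / 2 = 29286/2 = 14643.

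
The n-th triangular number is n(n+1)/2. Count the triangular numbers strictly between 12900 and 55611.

The n-th triangular number is n(n+1)/2.
Smallest index with value > 12900: n = 161 (giving 13041).
Largest index with value < 55611: n = 332 (giving 55278).
Indices 161 through 332: 172 terms.

172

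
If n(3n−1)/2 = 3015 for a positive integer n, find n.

Set n(3n−1)/2 = 3015, giving 3n² − n − 6030 = 0.
The discriminant is 1 + 24·3015 = 72361, and √72361 = 269.
So n = (1 + 269) / 6 = 270/6 = 45.

45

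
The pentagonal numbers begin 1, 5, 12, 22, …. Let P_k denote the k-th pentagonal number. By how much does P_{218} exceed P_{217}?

652

Consecutive pentagonal numbers differ by 3n − 2: here 3·218 − 2 = 652.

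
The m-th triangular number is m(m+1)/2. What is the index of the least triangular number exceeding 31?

Solve n(n+1)/2 > 31 for integer n.
The largest n with value ≤ 31 is 7 (since 28 ≤ 31 < 36), so the first above is n = 8, value 36.

8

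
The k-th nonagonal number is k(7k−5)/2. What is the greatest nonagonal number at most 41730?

Solve n(7n−5)/2 ≤ 41730 for integer n.
n = 109 gives 41311 ≤ 41730, while n = 110 gives 42075 > 41730; so the answer is 41311.

41311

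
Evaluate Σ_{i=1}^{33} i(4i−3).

48433

Σ i(4i−3) = 4Σi² − 3Σi over i = 1..33.
Σi = 561 and Σi² = 12529.
4·12529 − 3·561 = 48433.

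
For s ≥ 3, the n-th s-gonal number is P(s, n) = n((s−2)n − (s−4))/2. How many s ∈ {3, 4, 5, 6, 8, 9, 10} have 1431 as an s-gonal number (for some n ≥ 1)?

s = 3: P(3, 53) = 1431. ✓
s = 4: P(4, 37) = 1369 and P(4, 38) = 1444; 1431 is not s-gonal.
s = 5: P(5, 31) = 1426 and P(5, 32) = 1520; 1431 is not s-gonal.
s = 6: P(6, 27) = 1431. ✓
s = 8: P(8, 22) = 1408 and P(8, 23) = 1541; 1431 is not s-gonal.
s = 9: P(9, 20) = 1350 and P(9, 21) = 1491; 1431 is not s-gonal.
s = 10: P(10, 19) = 1387 and P(10, 20) = 1540; 1431 is not s-gonal.
Hits: s ∈ {3, 6} → 2.

2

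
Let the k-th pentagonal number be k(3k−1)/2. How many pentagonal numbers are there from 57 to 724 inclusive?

16

The n-th pentagonal number is n(3n−1)/2.
Smallest index with value ≥ 57: n = 7 (giving 70).
Largest index with value ≤ 724: n = 22 (giving 715).
Indices 7 through 22: 16 terms.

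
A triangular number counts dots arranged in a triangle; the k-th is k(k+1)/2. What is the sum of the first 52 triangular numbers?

24804

Σ i(i+1)/2 = (Σi² + Σi) / 2 over i = 1..52.
Σi = 1378 and Σi² = 48230.
(1·48230 + 1·1378) / 2 = 49608/2 = 24804.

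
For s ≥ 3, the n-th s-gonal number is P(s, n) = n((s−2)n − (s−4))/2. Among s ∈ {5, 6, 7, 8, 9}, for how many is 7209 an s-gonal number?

1

s = 5: P(5, 69) = 7107 and P(5, 70) = 7315; 7209 is not s-gonal.
s = 6: P(6, 60) = 7140 and P(6, 61) = 7381; 7209 is not s-gonal.
s = 7: P(7, 54) = 7209. ✓
s = 8: P(8, 49) = 7105 and P(8, 50) = 7400; 7209 is not s-gonal.
s = 9: P(9, 45) = 6975 and P(9, 46) = 7291; 7209 is not s-gonal.
Hits: s ∈ {7} → 1.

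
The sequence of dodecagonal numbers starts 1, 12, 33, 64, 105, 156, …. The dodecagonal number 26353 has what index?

Set n(5n−4) = 26353, giving 5n² − 4n − 26353 = 0.
So n = (4 + 726) / 10 = 730/10 = 73.
Check: 73·(5·73 − 4) = 26353. ✓

73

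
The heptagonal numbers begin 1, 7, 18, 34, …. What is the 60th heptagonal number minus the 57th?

60·(5·60 − 3)/2 = 8910 and 57·(5·57 − 3)/2 = 8037.
Difference: 8910 − 8037 = 873.

873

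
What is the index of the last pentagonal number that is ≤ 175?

10

Solve n(3n−1)/2 ≤ 175 for integer n.
n = 10 gives 145 ≤ 175, while n = 11 gives 176 > 175; so the answer is index 10.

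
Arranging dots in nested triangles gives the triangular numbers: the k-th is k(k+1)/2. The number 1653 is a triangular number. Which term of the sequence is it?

Set n(n+1)/2 = 1653, giving n² + n − 3306 = 0.
The discriminant is 1 + 8·1653 = 13225, and √13225 = 115.
So n = (-1 + 115) / 2 = 114/2 = 57.
Check: 57·58/2 = 1653. ✓

57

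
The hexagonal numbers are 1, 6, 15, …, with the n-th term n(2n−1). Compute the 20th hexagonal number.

The 20th hexagonal number is n(2n−1) with n = 20.
20·(2·20 − 1) = 20·39 = 780.

780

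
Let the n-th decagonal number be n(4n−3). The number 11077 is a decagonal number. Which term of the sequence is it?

53

Set n(4n−3) = 11077, giving 4n² − 3n − 11077 = 0.
So n = (3 + 421) / 8 = 424/8 = 53.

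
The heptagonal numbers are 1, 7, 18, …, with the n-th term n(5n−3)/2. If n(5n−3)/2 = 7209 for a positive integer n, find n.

Set n(5n−3)/2 = 7209, giving 5n² − 3n − 14418 = 0.
The discriminant is 9 + 40·7209 = 288369, and √288369 = 537.
So n = (3 + 537) / 10 = 540/10 = 54.
Check: 54·(5·54 − 3)/2 = 7209. ✓

54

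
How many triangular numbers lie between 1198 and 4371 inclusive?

45

The n-th triangular number is n(n+1)/2.
Smallest index with value ≥ 1198: n = 49 (giving 1225).
Largest index with value ≤ 4371: n = 93 (giving 4371).
Indices 49 through 93: 45 terms.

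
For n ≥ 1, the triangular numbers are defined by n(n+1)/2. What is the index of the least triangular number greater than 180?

Solve n(n+1)/2 > 180 for integer n.
The largest n with value ≤ 180 is 18 (since 171 ≤ 180 < 190), so the first above is n = 19, value 190.

19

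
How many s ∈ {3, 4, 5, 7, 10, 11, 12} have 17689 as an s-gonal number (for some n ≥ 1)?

s = 3: P(3, 187) = 17578 and P(3, 188) = 17766; 17689 is not s-gonal.
s = 4: P(4, 133) = 17689. ✓
s = 5: P(5, 108) = 17442 and P(5, 109) = 17767; 17689 is not s-gonal.
s = 7: P(7, 84) = 17514 and P(7, 85) = 17935; 17689 is not s-gonal.
s = 10: P(10, 66) = 17226 and P(10, 67) = 17755; 17689 is not s-gonal.
s = 11: P(11, 63) = 17640 and P(11, 64) = 18208; 17689 is not s-gonal.
s = 12: P(12, 59) = 17169 and P(12, 60) = 17760; 17689 is not s-gonal.
Hits: s ∈ {4} → 1.

1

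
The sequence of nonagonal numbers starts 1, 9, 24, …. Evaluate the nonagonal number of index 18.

1089

The 18th nonagonal number is n(7n−5)/2 with n = 18.
18·(7·18 − 5)/2 = 18·121/2 = 1089.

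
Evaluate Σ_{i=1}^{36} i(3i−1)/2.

23976

Σ i(3i−1)/2 = (3Σi² − Σi) / 2 over i = 1..36.
Σi = 666 and Σi² = 16206.
(3·16206 − 1·666) / 2 = 47952/2 = 23976.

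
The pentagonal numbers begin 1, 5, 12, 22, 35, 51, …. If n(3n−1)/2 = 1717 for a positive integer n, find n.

34

Set n(3n−1)/2 = 1717, giving 3n² − n − 3434 = 0.
The discriminant is 1 + 24·1717 = 41209, and √41209 = 203.
So n = (1 + 203) / 6 = 204/6 = 34.
Check: 34·(3·34 − 1)/2 = 1717. ✓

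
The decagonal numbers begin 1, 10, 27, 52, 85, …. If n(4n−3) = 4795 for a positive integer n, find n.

35

Set n(4n−3) = 4795, giving 4n² − 3n − 4795 = 0.
The discriminant is 9 + 16·4795 = 76729, and √76729 = 277.
So n = (3 + 277) / 8 = 280/8 = 35.
Check: 35·(4·35 − 3) = 4795. ✓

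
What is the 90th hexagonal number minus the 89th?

357

Consecutive hexagonal numbers differ by 4n − 3: here 4·90 − 3 = 357.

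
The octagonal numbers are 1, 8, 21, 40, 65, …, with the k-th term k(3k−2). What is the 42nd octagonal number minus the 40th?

488

42·(3·42 − 2) = 5208 and 40·(3·40 − 2) = 4720.
Difference: 5208 − 4720 = 488.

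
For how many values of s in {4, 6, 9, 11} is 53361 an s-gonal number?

1

s = 4: P(4, 231) = 53361. ✓
s = 6: P(6, 163) = 52975 and P(6, 164) = 53628; 53361 is not s-gonal.
s = 9: P(9, 123) = 52644 and P(9, 124) = 53506; 53361 is not s-gonal.
s = 11: P(11, 109) = 53083 and P(11, 110) = 54065; 53361 is not s-gonal.
Hits: s ∈ {4} → 1.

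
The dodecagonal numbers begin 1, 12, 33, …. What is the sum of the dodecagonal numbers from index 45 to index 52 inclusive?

Σ i(5i−4) = 5Σi² − 4Σi over i = 45..52.
Σi = 1378 − 990 = 388 and Σi² = 48230 − 29370 = 18860.
5·18860 − 4·388 = 92748.

92748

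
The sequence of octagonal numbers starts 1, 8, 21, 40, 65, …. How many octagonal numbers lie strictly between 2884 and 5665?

The n-th octagonal number is n(3n−2).
Smallest index with value > 2884: n = 32 (giving 3008).
Largest index with value < 5665: n = 43 (giving 5461).
Indices 32 through 43: 12 terms.

12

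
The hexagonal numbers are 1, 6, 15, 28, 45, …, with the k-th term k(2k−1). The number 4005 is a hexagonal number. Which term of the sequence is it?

Set n(2n−1) = 4005, giving 2n² − n − 4005 = 0.
So n = (1 + 179) / 4 = 180/4 = 45.

45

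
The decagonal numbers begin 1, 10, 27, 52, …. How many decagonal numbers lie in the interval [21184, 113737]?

96

The n-th decagonal number is n(4n−3).
Smallest index with value ≥ 21184: n = 74 (giving 21682).
Largest index with value ≤ 113737: n = 169 (giving 113737).
Indices 74 through 169: 96 terms.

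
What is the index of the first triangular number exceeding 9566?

138

Solve n(n+1)/2 > 9566 for integer n.
The largest n with value ≤ 9566 is 137 (since 9453 ≤ 9566 < 9591), so the first above is n = 138, value 9591.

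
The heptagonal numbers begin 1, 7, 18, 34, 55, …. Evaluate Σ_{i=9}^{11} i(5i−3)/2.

710

Σ i(5i−3)/2 = (5Σi² − 3Σi) / 2 over i = 9..11.
Σi = 66 − 36 = 30 and Σi² = 506 − 204 = 302.
(5·302 − 3·30) / 2 = 1420/2 = 710.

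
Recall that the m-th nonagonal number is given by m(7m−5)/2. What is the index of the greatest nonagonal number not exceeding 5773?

Solve n(7n−5)/2 ≤ 5773 for integer n.
n = 40 gives 5500 ≤ 5773, while n = 41 gives 5781 > 5773; so the answer is index 40.

40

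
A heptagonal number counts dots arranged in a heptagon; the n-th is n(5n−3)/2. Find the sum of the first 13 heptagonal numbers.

Σ i(5i−3)/2 = (5Σi² − 3Σi) / 2 over i = 1..13.
Σi = 91 and Σi² = 819.
(5·819 − 3·91) / 2 = 3822/2 = 1911.

1911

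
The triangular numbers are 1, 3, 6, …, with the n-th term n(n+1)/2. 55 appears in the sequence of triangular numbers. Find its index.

Set n(n+1)/2 = 55, giving n² + n − 110 = 0.
The discriminant is 1 + 8·55 = 441, and √441 = 21.
So n = (-1 + 21) / 2 = 20/2 = 10.

10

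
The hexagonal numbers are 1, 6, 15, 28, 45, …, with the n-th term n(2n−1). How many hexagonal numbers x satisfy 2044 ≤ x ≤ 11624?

44

The n-th hexagonal number is n(2n−1).
Smallest index with value ≥ 2044: n = 33 (giving 2145).
Largest index with value ≤ 11624: n = 76 (giving 11476).
Indices 33 through 76: 44 terms.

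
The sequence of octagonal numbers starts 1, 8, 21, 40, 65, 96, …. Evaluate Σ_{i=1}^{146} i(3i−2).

Σ i(3i−2) = 3Σi² − 2Σi over i = 1..146.
Σi = 10731 and Σi² = 1048061.
3·1048061 − 2·10731 = 3122721.

3122721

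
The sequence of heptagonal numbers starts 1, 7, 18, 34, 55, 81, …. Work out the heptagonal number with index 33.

The 33rd heptagonal number is n(5n−3)/2 with n = 33.
33·(5·33 − 3)/2 = 33·162/2 = 33·81 = 2673.

2673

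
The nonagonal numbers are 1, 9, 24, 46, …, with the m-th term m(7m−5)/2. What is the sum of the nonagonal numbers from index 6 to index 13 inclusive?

Σ i(7i−5)/2 = (7Σi² − 5Σi) / 2 over i = 6..13.
Σi = 91 − 15 = 76 and Σi² = 819 − 55 = 764.
(7·764 − 5·76) / 2 = 4968/2 = 2484.

2484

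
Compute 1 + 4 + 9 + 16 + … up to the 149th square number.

Σ_{i=1}^{149} i² = 149·150·299/6 = 1113775.

1113775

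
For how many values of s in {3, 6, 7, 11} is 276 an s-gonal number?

s = 3: P(3, 23) = 276. ✓
s = 6: P(6, 12) = 276. ✓
s = 7: P(7, 10) = 235 and P(7, 11) = 286; 276 is not s-gonal.
s = 11: P(11, 8) = 260 and P(11, 9) = 333; 276 is not s-gonal.
Hits: s ∈ {3, 6} → 2.

2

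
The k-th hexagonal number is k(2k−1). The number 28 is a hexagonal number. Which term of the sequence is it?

Set n(2n−1) = 28, giving 2n² − n − 28 = 0.
The discriminant is 1 + 8·28 = 225, and √225 = 15.
So n = (1 + 15) / 4 = 16/4 = 4.

4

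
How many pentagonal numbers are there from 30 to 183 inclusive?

7

The n-th pentagonal number is n(3n−1)/2.
Smallest index with value ≥ 30: n = 5 (giving 35).
Largest index with value ≤ 183: n = 11 (giving 176).
Indices 5 through 11: 7 terms.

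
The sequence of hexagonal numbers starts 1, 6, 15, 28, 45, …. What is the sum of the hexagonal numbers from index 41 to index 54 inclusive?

Σ i(2i−1) = 2Σi² − Σi over i = 41..54.
Σi = 1485 − 820 = 665 and Σi² = 53955 − 22140 = 31815.
2·31815 − 1·665 = 62965.

62965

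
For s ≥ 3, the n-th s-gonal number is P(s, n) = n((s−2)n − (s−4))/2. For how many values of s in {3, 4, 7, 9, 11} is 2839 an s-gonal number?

1

s = 3: P(3, 74) = 2775 and P(3, 75) = 2850; 2839 is not s-gonal.
s = 4: P(4, 53) = 2809 and P(4, 54) = 2916; 2839 is not s-gonal.
s = 7: P(7, 34) = 2839. ✓
s = 9: P(9, 28) = 2674 and P(9, 29) = 2871; 2839 is not s-gonal.
s = 11: P(11, 25) = 2725 and P(11, 26) = 2951; 2839 is not s-gonal.
Hits: s ∈ {7} → 1.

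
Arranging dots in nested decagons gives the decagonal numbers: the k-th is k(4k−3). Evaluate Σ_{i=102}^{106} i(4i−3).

214800

Σ i(4i−3) = 4Σi² − 3Σi over i = 102..106.
Σi = 5671 − 5151 = 520 and Σi² = 402641 − 348551 = 54090.
4·54090 − 3·520 = 214800.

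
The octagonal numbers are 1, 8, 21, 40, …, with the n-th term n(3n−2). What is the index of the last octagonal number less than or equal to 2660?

Solve n(3n−2) ≤ 2660 for integer n.
n = 30 gives 2640 ≤ 2660, while n = 31 gives 2821 > 2660; so the answer is index 30.

30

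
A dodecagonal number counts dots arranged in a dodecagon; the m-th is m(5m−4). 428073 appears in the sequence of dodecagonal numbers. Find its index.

293

Set n(5n−4) = 428073, giving 5n² − 4n − 428073 = 0.
The discriminant is 16 + 20·428073 = 8561476, and √8561476 = 2926.
So n = (4 + 2926) / 10 = 2930/10 = 293.
Check: 293·(5·293 − 4) = 428073. ✓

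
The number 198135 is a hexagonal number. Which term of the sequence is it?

Set n(2n−1) = 198135, giving 2n² − n − 198135 = 0.
The discriminant is 1 + 8·198135 = 1585081, and √1585081 = 1259.
So n = (1 + 1259) / 4 = 1260/4 = 315.

315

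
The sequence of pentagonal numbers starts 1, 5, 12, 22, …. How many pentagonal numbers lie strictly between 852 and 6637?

42

The n-th pentagonal number is n(3n−1)/2.
Smallest index with value > 852: n = 25 (giving 925).
Largest index with value < 6637: n = 66 (giving 6501).
Indices 25 through 66: 42 terms.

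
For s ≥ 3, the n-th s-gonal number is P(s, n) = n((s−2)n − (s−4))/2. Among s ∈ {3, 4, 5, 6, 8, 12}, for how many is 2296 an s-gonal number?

1

s = 3: P(3, 67) = 2278 and P(3, 68) = 2346; 2296 is not s-gonal.
s = 4: P(4, 47) = 2209 and P(4, 48) = 2304; 2296 is not s-gonal.
s = 5: P(5, 39) = 2262 and P(5, 40) = 2380; 2296 is not s-gonal.
s = 6: P(6, 34) = 2278 and P(6, 35) = 2415; 2296 is not s-gonal.
s = 8: P(8, 28) = 2296. ✓
s = 12: P(12, 21) = 2121 and P(12, 22) = 2332; 2296 is not s-gonal.
Hits: s ∈ {8} → 1.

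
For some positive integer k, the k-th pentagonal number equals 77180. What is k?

227

Set n(3n−1)/2 = 77180, giving 3n² − n − 154360 = 0.
So n = (1 + 1361) / 6 = 1362/6 = 227.
Check: 227·(3·227 − 1)/2 = 77180. ✓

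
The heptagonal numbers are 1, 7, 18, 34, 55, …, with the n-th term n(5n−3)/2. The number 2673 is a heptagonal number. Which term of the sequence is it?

Set n(5n−3)/2 = 2673, giving 5n² − 3n − 5346 = 0.
So n = (3 + 327) / 10 = 330/10 = 33.

33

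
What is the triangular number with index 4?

The 4th triangular number is n(n+1)/2 with n = 4.
4·5/2 = 20/2 = 10.

10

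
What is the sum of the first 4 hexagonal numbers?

50

Σ i(2i−1) = 2Σi² − Σi over i = 1..4.
Σi = 10 and Σi² = 30.
2·30 − 1·10 = 50.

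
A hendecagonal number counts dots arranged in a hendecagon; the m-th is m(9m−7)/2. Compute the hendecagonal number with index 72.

The 72nd hendecagonal number is n(9n−7)/2 with n = 72.
72·(9·72 − 7)/2 = 72·641/2 = 23076.

23076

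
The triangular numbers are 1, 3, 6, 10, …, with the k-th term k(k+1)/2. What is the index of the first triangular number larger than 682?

Solve n(n+1)/2 > 682 for integer n.
The largest n with value ≤ 682 is 36 (since 666 ≤ 682 < 703), so the first above is n = 37, value 703.

37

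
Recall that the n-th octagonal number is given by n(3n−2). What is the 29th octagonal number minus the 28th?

169

Consecutive octagonal numbers differ by 6n − 5: here 6·29 − 5 = 169.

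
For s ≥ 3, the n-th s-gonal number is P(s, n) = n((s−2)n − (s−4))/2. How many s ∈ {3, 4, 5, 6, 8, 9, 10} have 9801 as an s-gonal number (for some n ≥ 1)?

2

s = 3: P(3, 139) = 9730 and P(3, 140) = 9870; 9801 is not s-gonal.
s = 4: P(4, 99) = 9801. ✓
s = 5: P(5, 81) = 9801. ✓
s = 6: P(6, 70) = 9730 and P(6, 71) = 10011; 9801 is not s-gonal.
s = 8: P(8, 57) = 9633 and P(8, 58) = 9976; 9801 is not s-gonal.
s = 9: P(9, 53) = 9699 and P(9, 54) = 10071; 9801 is not s-gonal.
s = 10: P(10, 49) = 9457 and P(10, 50) = 9850; 9801 is not s-gonal.
Hits: s ∈ {4, 5} → 2.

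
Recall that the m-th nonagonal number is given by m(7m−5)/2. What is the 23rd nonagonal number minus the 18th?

23·(7·23 − 5)/2 = 1794 and 18·(7·18 − 5)/2 = 1089.
Difference: 1794 − 1089 = 705.

705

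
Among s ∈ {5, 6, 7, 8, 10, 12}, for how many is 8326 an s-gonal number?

s = 5: P(5, 74) = 8177 and P(5, 75) = 8400; 8326 is not s-gonal.
s = 6: P(6, 64) = 8128 and P(6, 65) = 8385; 8326 is not s-gonal.
s = 7: P(7, 58) = 8323 and P(7, 59) = 8614; 8326 is not s-gonal.
s = 8: P(8, 53) = 8321 and P(8, 54) = 8640; 8326 is not s-gonal.
s = 10: P(10, 46) = 8326. ✓
s = 12: P(12, 41) = 8241 and P(12, 42) = 8652; 8326 is not s-gonal.
Hits: s ∈ {10} → 1.

1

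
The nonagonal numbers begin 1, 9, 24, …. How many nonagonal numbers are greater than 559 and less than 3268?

The n-th nonagonal number is n(7n−5)/2.
Smallest index with value > 559: n = 14 (giving 651).
Largest index with value < 3268: n = 30 (giving 3075).
Indices 14 through 30: 17 terms.

17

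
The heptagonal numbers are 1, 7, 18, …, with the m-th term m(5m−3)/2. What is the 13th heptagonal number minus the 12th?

61

Consecutive heptagonal numbers differ by 5n − 4: here 5·13 − 4 = 61.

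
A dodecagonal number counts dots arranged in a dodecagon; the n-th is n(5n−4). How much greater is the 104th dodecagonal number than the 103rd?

Consecutive dodecagonal numbers differ by 10n − 9: here 10·104 − 9 = 1031.

1031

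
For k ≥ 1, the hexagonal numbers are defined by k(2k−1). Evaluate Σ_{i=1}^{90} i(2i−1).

490035

Σ i(2i−1) = 2Σi² − Σi over i = 1..90.
Σi = 4095 and Σi² = 247065.
2·247065 − 1·4095 = 490035.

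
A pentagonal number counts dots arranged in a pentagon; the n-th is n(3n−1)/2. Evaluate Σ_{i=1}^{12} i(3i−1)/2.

936

Σ i(3i−1)/2 = (3Σi² − Σi) / 2 over i = 1..12.
Σi = 78 and Σi² = 650.
(3·650 − 1·78) / 2 = 1872/2 = 936.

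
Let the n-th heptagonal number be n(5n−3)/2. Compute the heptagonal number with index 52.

6682

The 52nd heptagonal number is n(5n−3)/2 with n = 52.
52·(5·52 − 3)/2 = 52·257/2 = 6682.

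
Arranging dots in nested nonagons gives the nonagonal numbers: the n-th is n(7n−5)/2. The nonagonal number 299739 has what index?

Set n(7n−5)/2 = 299739, giving 7n² − 5n − 599478 = 0.
So n = (5 + 4097) / 14 = 4102/14 = 293.
Check: 293·(7·293 − 5)/2 = 299739. ✓

293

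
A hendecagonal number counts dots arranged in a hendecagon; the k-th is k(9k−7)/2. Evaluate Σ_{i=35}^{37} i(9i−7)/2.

17127

Σ i(9i−7)/2 = (9Σi² − 7Σi) / 2 over i = 35..37.
Σi = 703 − 595 = 108 and Σi² = 17575 − 13685 = 3890.
(9·3890 − 7·108) / 2 = 34254/2 = 17127.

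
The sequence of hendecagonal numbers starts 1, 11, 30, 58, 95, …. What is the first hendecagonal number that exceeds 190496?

Solve n(9n−7)/2 > 190496 for integer n.
The largest n with value ≤ 190496 is 206 (since 190241 ≤ 190496 < 192096), so the first above is n = 207, value 192096.

192096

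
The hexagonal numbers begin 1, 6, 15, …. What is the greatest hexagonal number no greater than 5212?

Solve n(2n−1) ≤ 5212 for integer n.
n = 51 gives 5151 ≤ 5212, while n = 52 gives 5356 > 5212; so the answer is 5151.

5151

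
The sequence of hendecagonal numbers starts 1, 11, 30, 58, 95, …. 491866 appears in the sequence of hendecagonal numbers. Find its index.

Set n(9n−7)/2 = 491866, giving 9n² − 7n − 983732 = 0.
The discriminant is 49 + 72·491866 = 35414401, and √35414401 = 5951.
So n = (7 + 5951) / 18 = 5958/18 = 331.

331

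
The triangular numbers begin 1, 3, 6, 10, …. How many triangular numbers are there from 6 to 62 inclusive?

8

The n-th triangular number is n(n+1)/2.
Smallest index with value ≥ 6: n = 3 (giving 6).
Largest index with value ≤ 62: n = 10 (giving 55).
Indices 3 through 10: 8 terms.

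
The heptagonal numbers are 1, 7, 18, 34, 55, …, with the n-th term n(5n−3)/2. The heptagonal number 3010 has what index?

35

Set n(5n−3)/2 = 3010, giving 5n² − 3n − 6020 = 0.
The discriminant is 9 + 40·3010 = 120409, and √120409 = 347.
So n = (3 + 347) / 10 = 350/10 = 35.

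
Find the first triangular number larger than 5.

Solve n(n+1)/2 > 5 for integer n.
The largest n with value ≤ 5 is 2 (since 3 ≤ 5 < 6), so the first above is n = 3, value 6.

6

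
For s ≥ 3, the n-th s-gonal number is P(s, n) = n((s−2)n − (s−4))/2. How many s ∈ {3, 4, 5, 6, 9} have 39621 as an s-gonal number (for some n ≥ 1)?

s = 3: P(3, 281) = 39621. ✓
s = 4: P(4, 199) = 39601 and P(4, 200) = 40000; 39621 is not s-gonal.
s = 5: P(5, 162) = 39285 and P(5, 163) = 39772; 39621 is not s-gonal.
s = 6: P(6, 141) = 39621. ✓
s = 9: P(9, 106) = 39061 and P(9, 107) = 39804; 39621 is not s-gonal.
Hits: s ∈ {3, 6} → 2.

2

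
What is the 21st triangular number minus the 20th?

21

Consecutive triangular numbers differ by n: T_{21} − T_{20} = 21.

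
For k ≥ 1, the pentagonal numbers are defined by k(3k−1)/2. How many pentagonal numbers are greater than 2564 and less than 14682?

The n-th pentagonal number is n(3n−1)/2.
Smallest index with value > 2564: n = 42 (giving 2625).
Largest index with value < 14682: n = 99 (giving 14652).
Indices 42 through 99: 58 terms.

58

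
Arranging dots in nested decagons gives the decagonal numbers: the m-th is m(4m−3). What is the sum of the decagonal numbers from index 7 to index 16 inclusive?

Σ i(4i−3) = 4Σi² − 3Σi over i = 7..16.
Σi = 136 − 21 = 115 and Σi² = 1496 − 91 = 1405.
4·1405 − 3·115 = 5275.

5275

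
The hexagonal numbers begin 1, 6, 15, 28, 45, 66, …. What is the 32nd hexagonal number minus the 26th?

32·(2·32 − 1) = 2016 and 26·(2·26 − 1) = 1326.
Difference: 2016 − 1326 = 690.

690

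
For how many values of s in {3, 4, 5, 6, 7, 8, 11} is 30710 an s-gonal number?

1

s = 3: P(3, 247) = 30628 and P(3, 248) = 30876; 30710 is not s-gonal.
s = 4: P(4, 175) = 30625 and P(4, 176) = 30976; 30710 is not s-gonal.
s = 5: P(5, 143) = 30602 and P(5, 144) = 31032; 30710 is not s-gonal.
s = 6: P(6, 124) = 30628 and P(6, 125) = 31125; 30710 is not s-gonal.
s = 7: P(7, 111) = 30636 and P(7, 112) = 31192; 30710 is not s-gonal.
s = 8: P(8, 101) = 30401 and P(8, 102) = 31008; 30710 is not s-gonal.
s = 11: P(11, 83) = 30710. ✓
Hits: s ∈ {11} → 1.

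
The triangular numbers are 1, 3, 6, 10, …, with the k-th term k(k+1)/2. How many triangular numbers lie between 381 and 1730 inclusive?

The n-th triangular number is n(n+1)/2.
Smallest index with value ≥ 381: n = 28 (giving 406).
Largest index with value ≤ 1730: n = 58 (giving 1711).
Indices 28 through 58: 31 terms.

31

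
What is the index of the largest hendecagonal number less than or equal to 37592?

91

Solve n(9n−7)/2 ≤ 37592 for integer n.
n = 91 gives 36946 ≤ 37592, while n = 92 gives 37766 > 37592; so the answer is index 91.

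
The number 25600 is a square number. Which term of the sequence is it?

160

We need n² = 25600, so n = √25600 = 160.
Check: 160² = 25600. ✓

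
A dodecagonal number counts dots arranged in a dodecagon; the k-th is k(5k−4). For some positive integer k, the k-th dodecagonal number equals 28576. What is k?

Set n(5n−4) = 28576, giving 5n² − 4n − 28576 = 0.
The discriminant is 16 + 20·28576 = 571536, and √571536 = 756.
So n = (4 + 756) / 10 = 760/10 = 76.
Check: 76·(5·76 − 4) = 28576. ✓

76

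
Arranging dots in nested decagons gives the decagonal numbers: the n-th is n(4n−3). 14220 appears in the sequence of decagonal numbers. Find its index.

60

Set n(4n−3) = 14220, giving 4n² − 3n − 14220 = 0.
The discriminant is 9 + 16·14220 = 227529, and √227529 = 477.
So n = (3 + 477) / 8 = 480/8 = 60.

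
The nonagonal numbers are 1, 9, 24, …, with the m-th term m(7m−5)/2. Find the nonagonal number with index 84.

The 84th nonagonal number is n(7n−5)/2 with n = 84.
84·(7·84 − 5)/2 = 84·583/2 = 24486.

24486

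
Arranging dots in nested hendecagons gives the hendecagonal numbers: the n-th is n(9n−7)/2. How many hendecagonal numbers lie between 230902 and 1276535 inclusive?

The n-th hendecagonal number is n(9n−7)/2.
Smallest index with value ≥ 230902: n = 227 (giving 231086).
Largest index with value ≤ 1276535: n = 533 (giving 1276535).
Indices 227 through 533: 307 terms.

307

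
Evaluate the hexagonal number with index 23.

1035

The 23rd hexagonal number is n(2n−1) with n = 23.
23·(2·23 − 1) = 23·45 = 1035.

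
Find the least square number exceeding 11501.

11664

Solve n² > 11501 for integer n.
The largest n with value ≤ 11501 is 107 (since 11449 ≤ 11501 < 11664), so the first above is n = 108, value 11664.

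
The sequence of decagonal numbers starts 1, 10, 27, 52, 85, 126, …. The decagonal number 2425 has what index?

Set n(4n−3) = 2425, giving 4n² − 3n − 2425 = 0.
The discriminant is 9 + 16·2425 = 38809, and √38809 = 197.
So n = (3 + 197) / 8 = 200/8 = 25.

25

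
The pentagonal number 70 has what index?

Set n(3n−1)/2 = 70, giving 3n² − n − 140 = 0.
The discriminant is 1 + 24·70 = 1681, and √1681 = 41.
So n = (1 + 41) / 6 = 42/6 = 7.
Check: 7·(3·7 − 1)/2 = 70. ✓

7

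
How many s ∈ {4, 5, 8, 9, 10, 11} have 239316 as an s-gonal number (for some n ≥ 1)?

s = 4: P(4, 489) = 239121 and P(4, 490) = 240100; 239316 is not s-gonal.
s = 5: P(5, 399) = 238602 and P(5, 400) = 239800; 239316 is not s-gonal.
s = 8: P(8, 282) = 238008 and P(8, 283) = 239701; 239316 is not s-gonal.
s = 9: P(9, 261) = 237771 and P(9, 262) = 239599; 239316 is not s-gonal.
s = 10: P(10, 244) = 237412 and P(10, 245) = 239365; 239316 is not s-gonal.
s = 11: P(11, 231) = 239316. ✓
Hits: s ∈ {11} → 1.

1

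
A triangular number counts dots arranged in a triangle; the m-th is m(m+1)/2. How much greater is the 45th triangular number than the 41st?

174

45·46/2 = 1035 and 41·42/2 = 861.
Difference: 1035 − 861 = 174.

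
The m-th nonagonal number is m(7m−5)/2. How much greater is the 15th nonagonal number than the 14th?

99

Consecutive nonagonal numbers differ by 7n − 6: here 7·15 − 6 = 99.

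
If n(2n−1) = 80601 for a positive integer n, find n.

Set n(2n−1) = 80601, giving 2n² − n − 80601 = 0.
The discriminant is 1 + 8·80601 = 644809, and √644809 = 803.
So n = (1 + 803) / 4 = 804/4 = 201.
Check: 201·(2·201 − 1) = 80601. ✓

201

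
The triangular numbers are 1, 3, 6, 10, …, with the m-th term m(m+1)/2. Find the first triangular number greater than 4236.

4278

Solve n(n+1)/2 > 4236 for integer n.
The largest n with value ≤ 4236 is 91 (since 4186 ≤ 4236 < 4278), so the first above is n = 92, value 4278.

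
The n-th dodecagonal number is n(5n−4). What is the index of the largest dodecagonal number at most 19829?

Solve n(5n−4) ≤ 19829 for integer n.
n = 63 gives 19593 ≤ 19829, while n = 64 gives 20224 > 19829; so the answer is index 63.

63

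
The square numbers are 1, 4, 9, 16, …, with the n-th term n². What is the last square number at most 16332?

16129

Solve n² ≤ 16332 for integer n.
n = 127 gives 16129 ≤ 16332, while n = 128 gives 16384 > 16332; so the answer is 16129.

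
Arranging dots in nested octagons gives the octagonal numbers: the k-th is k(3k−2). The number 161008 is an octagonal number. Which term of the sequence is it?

Set n(3n−2) = 161008, giving 3n² − 2n − 161008 = 0.
The discriminant is 4 + 12·161008 = 1932100, and √1932100 = 1390.
So n = (2 + 1390) / 6 = 1392/6 = 232.

232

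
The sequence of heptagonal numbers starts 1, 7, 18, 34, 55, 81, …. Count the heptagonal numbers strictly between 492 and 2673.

The n-th heptagonal number is n(5n−3)/2.
Smallest index with value > 492: n = 15 (giving 540).
Largest index with value < 2673: n = 32 (giving 2512).
Indices 15 through 32: 18 terms.

18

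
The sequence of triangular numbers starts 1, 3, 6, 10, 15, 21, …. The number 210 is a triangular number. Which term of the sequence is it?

Set n(n+1)/2 = 210, giving n² + n − 420 = 0.
The discriminant is 1 + 8·210 = 1681, and √1681 = 41.
So n = (-1 + 41) / 2 = 40/2 = 20.
Check: 20·21/2 = 210. ✓

20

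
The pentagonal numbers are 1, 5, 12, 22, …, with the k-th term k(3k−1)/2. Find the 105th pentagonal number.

16485

The 105th pentagonal number is n(3n−1)/2 with n = 105.
105·(3·105 − 1)/2 = 105·314/2 = 105·157 = 16485.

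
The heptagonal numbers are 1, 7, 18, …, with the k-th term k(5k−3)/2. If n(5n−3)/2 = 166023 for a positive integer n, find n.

258

Set n(5n−3)/2 = 166023, giving 5n² − 3n − 332046 = 0.
So n = (3 + 2577) / 10 = 2580/10 = 258.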